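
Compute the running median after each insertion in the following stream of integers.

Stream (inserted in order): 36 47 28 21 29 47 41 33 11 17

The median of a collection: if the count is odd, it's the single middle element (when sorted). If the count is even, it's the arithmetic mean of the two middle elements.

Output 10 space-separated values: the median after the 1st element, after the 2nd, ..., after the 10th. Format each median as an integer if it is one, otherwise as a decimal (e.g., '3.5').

Answer: 36 41.5 36 32 29 32.5 36 34.5 33 31

Derivation:
Step 1: insert 36 -> lo=[36] (size 1, max 36) hi=[] (size 0) -> median=36
Step 2: insert 47 -> lo=[36] (size 1, max 36) hi=[47] (size 1, min 47) -> median=41.5
Step 3: insert 28 -> lo=[28, 36] (size 2, max 36) hi=[47] (size 1, min 47) -> median=36
Step 4: insert 21 -> lo=[21, 28] (size 2, max 28) hi=[36, 47] (size 2, min 36) -> median=32
Step 5: insert 29 -> lo=[21, 28, 29] (size 3, max 29) hi=[36, 47] (size 2, min 36) -> median=29
Step 6: insert 47 -> lo=[21, 28, 29] (size 3, max 29) hi=[36, 47, 47] (size 3, min 36) -> median=32.5
Step 7: insert 41 -> lo=[21, 28, 29, 36] (size 4, max 36) hi=[41, 47, 47] (size 3, min 41) -> median=36
Step 8: insert 33 -> lo=[21, 28, 29, 33] (size 4, max 33) hi=[36, 41, 47, 47] (size 4, min 36) -> median=34.5
Step 9: insert 11 -> lo=[11, 21, 28, 29, 33] (size 5, max 33) hi=[36, 41, 47, 47] (size 4, min 36) -> median=33
Step 10: insert 17 -> lo=[11, 17, 21, 28, 29] (size 5, max 29) hi=[33, 36, 41, 47, 47] (size 5, min 33) -> median=31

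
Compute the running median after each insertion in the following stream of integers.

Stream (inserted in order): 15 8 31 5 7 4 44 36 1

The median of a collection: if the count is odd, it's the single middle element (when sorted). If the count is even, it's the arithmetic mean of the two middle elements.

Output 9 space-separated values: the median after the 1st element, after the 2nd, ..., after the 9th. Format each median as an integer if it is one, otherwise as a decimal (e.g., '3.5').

Step 1: insert 15 -> lo=[15] (size 1, max 15) hi=[] (size 0) -> median=15
Step 2: insert 8 -> lo=[8] (size 1, max 8) hi=[15] (size 1, min 15) -> median=11.5
Step 3: insert 31 -> lo=[8, 15] (size 2, max 15) hi=[31] (size 1, min 31) -> median=15
Step 4: insert 5 -> lo=[5, 8] (size 2, max 8) hi=[15, 31] (size 2, min 15) -> median=11.5
Step 5: insert 7 -> lo=[5, 7, 8] (size 3, max 8) hi=[15, 31] (size 2, min 15) -> median=8
Step 6: insert 4 -> lo=[4, 5, 7] (size 3, max 7) hi=[8, 15, 31] (size 3, min 8) -> median=7.5
Step 7: insert 44 -> lo=[4, 5, 7, 8] (size 4, max 8) hi=[15, 31, 44] (size 3, min 15) -> median=8
Step 8: insert 36 -> lo=[4, 5, 7, 8] (size 4, max 8) hi=[15, 31, 36, 44] (size 4, min 15) -> median=11.5
Step 9: insert 1 -> lo=[1, 4, 5, 7, 8] (size 5, max 8) hi=[15, 31, 36, 44] (size 4, min 15) -> median=8

Answer: 15 11.5 15 11.5 8 7.5 8 11.5 8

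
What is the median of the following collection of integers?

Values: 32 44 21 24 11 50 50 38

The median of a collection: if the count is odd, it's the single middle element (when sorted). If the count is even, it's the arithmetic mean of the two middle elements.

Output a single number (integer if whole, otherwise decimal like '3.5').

Step 1: insert 32 -> lo=[32] (size 1, max 32) hi=[] (size 0) -> median=32
Step 2: insert 44 -> lo=[32] (size 1, max 32) hi=[44] (size 1, min 44) -> median=38
Step 3: insert 21 -> lo=[21, 32] (size 2, max 32) hi=[44] (size 1, min 44) -> median=32
Step 4: insert 24 -> lo=[21, 24] (size 2, max 24) hi=[32, 44] (size 2, min 32) -> median=28
Step 5: insert 11 -> lo=[11, 21, 24] (size 3, max 24) hi=[32, 44] (size 2, min 32) -> median=24
Step 6: insert 50 -> lo=[11, 21, 24] (size 3, max 24) hi=[32, 44, 50] (size 3, min 32) -> median=28
Step 7: insert 50 -> lo=[11, 21, 24, 32] (size 4, max 32) hi=[44, 50, 50] (size 3, min 44) -> median=32
Step 8: insert 38 -> lo=[11, 21, 24, 32] (size 4, max 32) hi=[38, 44, 50, 50] (size 4, min 38) -> median=35

Answer: 35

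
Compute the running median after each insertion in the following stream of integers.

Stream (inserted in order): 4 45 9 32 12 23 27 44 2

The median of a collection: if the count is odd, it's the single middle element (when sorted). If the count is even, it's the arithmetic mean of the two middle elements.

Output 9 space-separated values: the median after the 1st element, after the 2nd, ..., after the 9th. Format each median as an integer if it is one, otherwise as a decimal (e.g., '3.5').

Answer: 4 24.5 9 20.5 12 17.5 23 25 23

Derivation:
Step 1: insert 4 -> lo=[4] (size 1, max 4) hi=[] (size 0) -> median=4
Step 2: insert 45 -> lo=[4] (size 1, max 4) hi=[45] (size 1, min 45) -> median=24.5
Step 3: insert 9 -> lo=[4, 9] (size 2, max 9) hi=[45] (size 1, min 45) -> median=9
Step 4: insert 32 -> lo=[4, 9] (size 2, max 9) hi=[32, 45] (size 2, min 32) -> median=20.5
Step 5: insert 12 -> lo=[4, 9, 12] (size 3, max 12) hi=[32, 45] (size 2, min 32) -> median=12
Step 6: insert 23 -> lo=[4, 9, 12] (size 3, max 12) hi=[23, 32, 45] (size 3, min 23) -> median=17.5
Step 7: insert 27 -> lo=[4, 9, 12, 23] (size 4, max 23) hi=[27, 32, 45] (size 3, min 27) -> median=23
Step 8: insert 44 -> lo=[4, 9, 12, 23] (size 4, max 23) hi=[27, 32, 44, 45] (size 4, min 27) -> median=25
Step 9: insert 2 -> lo=[2, 4, 9, 12, 23] (size 5, max 23) hi=[27, 32, 44, 45] (size 4, min 27) -> median=23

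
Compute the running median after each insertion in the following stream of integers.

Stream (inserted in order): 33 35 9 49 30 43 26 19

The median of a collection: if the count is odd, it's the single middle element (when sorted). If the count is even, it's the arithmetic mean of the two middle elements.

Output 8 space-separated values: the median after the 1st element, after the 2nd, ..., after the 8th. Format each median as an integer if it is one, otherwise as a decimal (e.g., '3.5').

Answer: 33 34 33 34 33 34 33 31.5

Derivation:
Step 1: insert 33 -> lo=[33] (size 1, max 33) hi=[] (size 0) -> median=33
Step 2: insert 35 -> lo=[33] (size 1, max 33) hi=[35] (size 1, min 35) -> median=34
Step 3: insert 9 -> lo=[9, 33] (size 2, max 33) hi=[35] (size 1, min 35) -> median=33
Step 4: insert 49 -> lo=[9, 33] (size 2, max 33) hi=[35, 49] (size 2, min 35) -> median=34
Step 5: insert 30 -> lo=[9, 30, 33] (size 3, max 33) hi=[35, 49] (size 2, min 35) -> median=33
Step 6: insert 43 -> lo=[9, 30, 33] (size 3, max 33) hi=[35, 43, 49] (size 3, min 35) -> median=34
Step 7: insert 26 -> lo=[9, 26, 30, 33] (size 4, max 33) hi=[35, 43, 49] (size 3, min 35) -> median=33
Step 8: insert 19 -> lo=[9, 19, 26, 30] (size 4, max 30) hi=[33, 35, 43, 49] (size 4, min 33) -> median=31.5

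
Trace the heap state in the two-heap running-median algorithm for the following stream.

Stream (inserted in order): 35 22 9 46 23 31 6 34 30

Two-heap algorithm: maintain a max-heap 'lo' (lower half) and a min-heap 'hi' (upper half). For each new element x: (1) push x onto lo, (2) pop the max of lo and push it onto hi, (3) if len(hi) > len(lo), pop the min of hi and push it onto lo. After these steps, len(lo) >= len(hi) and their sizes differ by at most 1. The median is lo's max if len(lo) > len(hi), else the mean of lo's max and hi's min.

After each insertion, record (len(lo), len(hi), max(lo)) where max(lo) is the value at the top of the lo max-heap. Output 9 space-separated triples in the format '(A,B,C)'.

Answer: (1,0,35) (1,1,22) (2,1,22) (2,2,22) (3,2,23) (3,3,23) (4,3,23) (4,4,23) (5,4,30)

Derivation:
Step 1: insert 35 -> lo=[35] hi=[] -> (len(lo)=1, len(hi)=0, max(lo)=35)
Step 2: insert 22 -> lo=[22] hi=[35] -> (len(lo)=1, len(hi)=1, max(lo)=22)
Step 3: insert 9 -> lo=[9, 22] hi=[35] -> (len(lo)=2, len(hi)=1, max(lo)=22)
Step 4: insert 46 -> lo=[9, 22] hi=[35, 46] -> (len(lo)=2, len(hi)=2, max(lo)=22)
Step 5: insert 23 -> lo=[9, 22, 23] hi=[35, 46] -> (len(lo)=3, len(hi)=2, max(lo)=23)
Step 6: insert 31 -> lo=[9, 22, 23] hi=[31, 35, 46] -> (len(lo)=3, len(hi)=3, max(lo)=23)
Step 7: insert 6 -> lo=[6, 9, 22, 23] hi=[31, 35, 46] -> (len(lo)=4, len(hi)=3, max(lo)=23)
Step 8: insert 34 -> lo=[6, 9, 22, 23] hi=[31, 34, 35, 46] -> (len(lo)=4, len(hi)=4, max(lo)=23)
Step 9: insert 30 -> lo=[6, 9, 22, 23, 30] hi=[31, 34, 35, 46] -> (len(lo)=5, len(hi)=4, max(lo)=30)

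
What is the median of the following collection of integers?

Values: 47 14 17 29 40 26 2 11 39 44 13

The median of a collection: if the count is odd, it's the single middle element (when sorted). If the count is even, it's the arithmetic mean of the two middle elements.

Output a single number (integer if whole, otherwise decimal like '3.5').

Answer: 26

Derivation:
Step 1: insert 47 -> lo=[47] (size 1, max 47) hi=[] (size 0) -> median=47
Step 2: insert 14 -> lo=[14] (size 1, max 14) hi=[47] (size 1, min 47) -> median=30.5
Step 3: insert 17 -> lo=[14, 17] (size 2, max 17) hi=[47] (size 1, min 47) -> median=17
Step 4: insert 29 -> lo=[14, 17] (size 2, max 17) hi=[29, 47] (size 2, min 29) -> median=23
Step 5: insert 40 -> lo=[14, 17, 29] (size 3, max 29) hi=[40, 47] (size 2, min 40) -> median=29
Step 6: insert 26 -> lo=[14, 17, 26] (size 3, max 26) hi=[29, 40, 47] (size 3, min 29) -> median=27.5
Step 7: insert 2 -> lo=[2, 14, 17, 26] (size 4, max 26) hi=[29, 40, 47] (size 3, min 29) -> median=26
Step 8: insert 11 -> lo=[2, 11, 14, 17] (size 4, max 17) hi=[26, 29, 40, 47] (size 4, min 26) -> median=21.5
Step 9: insert 39 -> lo=[2, 11, 14, 17, 26] (size 5, max 26) hi=[29, 39, 40, 47] (size 4, min 29) -> median=26
Step 10: insert 44 -> lo=[2, 11, 14, 17, 26] (size 5, max 26) hi=[29, 39, 40, 44, 47] (size 5, min 29) -> median=27.5
Step 11: insert 13 -> lo=[2, 11, 13, 14, 17, 26] (size 6, max 26) hi=[29, 39, 40, 44, 47] (size 5, min 29) -> median=26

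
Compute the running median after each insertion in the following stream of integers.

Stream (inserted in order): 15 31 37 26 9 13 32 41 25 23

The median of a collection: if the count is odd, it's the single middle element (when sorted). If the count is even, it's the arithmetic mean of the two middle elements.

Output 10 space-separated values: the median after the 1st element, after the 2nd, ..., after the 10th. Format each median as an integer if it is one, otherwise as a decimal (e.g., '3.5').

Answer: 15 23 31 28.5 26 20.5 26 28.5 26 25.5

Derivation:
Step 1: insert 15 -> lo=[15] (size 1, max 15) hi=[] (size 0) -> median=15
Step 2: insert 31 -> lo=[15] (size 1, max 15) hi=[31] (size 1, min 31) -> median=23
Step 3: insert 37 -> lo=[15, 31] (size 2, max 31) hi=[37] (size 1, min 37) -> median=31
Step 4: insert 26 -> lo=[15, 26] (size 2, max 26) hi=[31, 37] (size 2, min 31) -> median=28.5
Step 5: insert 9 -> lo=[9, 15, 26] (size 3, max 26) hi=[31, 37] (size 2, min 31) -> median=26
Step 6: insert 13 -> lo=[9, 13, 15] (size 3, max 15) hi=[26, 31, 37] (size 3, min 26) -> median=20.5
Step 7: insert 32 -> lo=[9, 13, 15, 26] (size 4, max 26) hi=[31, 32, 37] (size 3, min 31) -> median=26
Step 8: insert 41 -> lo=[9, 13, 15, 26] (size 4, max 26) hi=[31, 32, 37, 41] (size 4, min 31) -> median=28.5
Step 9: insert 25 -> lo=[9, 13, 15, 25, 26] (size 5, max 26) hi=[31, 32, 37, 41] (size 4, min 31) -> median=26
Step 10: insert 23 -> lo=[9, 13, 15, 23, 25] (size 5, max 25) hi=[26, 31, 32, 37, 41] (size 5, min 26) -> median=25.5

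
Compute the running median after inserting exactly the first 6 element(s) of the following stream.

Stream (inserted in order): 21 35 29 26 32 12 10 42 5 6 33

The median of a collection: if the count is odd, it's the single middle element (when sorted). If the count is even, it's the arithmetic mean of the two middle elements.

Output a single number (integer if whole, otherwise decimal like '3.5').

Step 1: insert 21 -> lo=[21] (size 1, max 21) hi=[] (size 0) -> median=21
Step 2: insert 35 -> lo=[21] (size 1, max 21) hi=[35] (size 1, min 35) -> median=28
Step 3: insert 29 -> lo=[21, 29] (size 2, max 29) hi=[35] (size 1, min 35) -> median=29
Step 4: insert 26 -> lo=[21, 26] (size 2, max 26) hi=[29, 35] (size 2, min 29) -> median=27.5
Step 5: insert 32 -> lo=[21, 26, 29] (size 3, max 29) hi=[32, 35] (size 2, min 32) -> median=29
Step 6: insert 12 -> lo=[12, 21, 26] (size 3, max 26) hi=[29, 32, 35] (size 3, min 29) -> median=27.5

Answer: 27.5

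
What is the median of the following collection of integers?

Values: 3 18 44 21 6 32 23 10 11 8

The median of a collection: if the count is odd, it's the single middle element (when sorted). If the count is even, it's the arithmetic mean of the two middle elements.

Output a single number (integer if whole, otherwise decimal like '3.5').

Step 1: insert 3 -> lo=[3] (size 1, max 3) hi=[] (size 0) -> median=3
Step 2: insert 18 -> lo=[3] (size 1, max 3) hi=[18] (size 1, min 18) -> median=10.5
Step 3: insert 44 -> lo=[3, 18] (size 2, max 18) hi=[44] (size 1, min 44) -> median=18
Step 4: insert 21 -> lo=[3, 18] (size 2, max 18) hi=[21, 44] (size 2, min 21) -> median=19.5
Step 5: insert 6 -> lo=[3, 6, 18] (size 3, max 18) hi=[21, 44] (size 2, min 21) -> median=18
Step 6: insert 32 -> lo=[3, 6, 18] (size 3, max 18) hi=[21, 32, 44] (size 3, min 21) -> median=19.5
Step 7: insert 23 -> lo=[3, 6, 18, 21] (size 4, max 21) hi=[23, 32, 44] (size 3, min 23) -> median=21
Step 8: insert 10 -> lo=[3, 6, 10, 18] (size 4, max 18) hi=[21, 23, 32, 44] (size 4, min 21) -> median=19.5
Step 9: insert 11 -> lo=[3, 6, 10, 11, 18] (size 5, max 18) hi=[21, 23, 32, 44] (size 4, min 21) -> median=18
Step 10: insert 8 -> lo=[3, 6, 8, 10, 11] (size 5, max 11) hi=[18, 21, 23, 32, 44] (size 5, min 18) -> median=14.5

Answer: 14.5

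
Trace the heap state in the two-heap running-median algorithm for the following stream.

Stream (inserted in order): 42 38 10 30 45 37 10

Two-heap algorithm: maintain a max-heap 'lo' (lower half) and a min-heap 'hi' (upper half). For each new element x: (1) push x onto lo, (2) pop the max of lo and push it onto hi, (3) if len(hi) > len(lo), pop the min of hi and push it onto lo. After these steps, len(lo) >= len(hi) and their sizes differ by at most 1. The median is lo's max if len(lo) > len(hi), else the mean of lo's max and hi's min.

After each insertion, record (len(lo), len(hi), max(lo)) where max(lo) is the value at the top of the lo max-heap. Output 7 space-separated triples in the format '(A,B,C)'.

Step 1: insert 42 -> lo=[42] hi=[] -> (len(lo)=1, len(hi)=0, max(lo)=42)
Step 2: insert 38 -> lo=[38] hi=[42] -> (len(lo)=1, len(hi)=1, max(lo)=38)
Step 3: insert 10 -> lo=[10, 38] hi=[42] -> (len(lo)=2, len(hi)=1, max(lo)=38)
Step 4: insert 30 -> lo=[10, 30] hi=[38, 42] -> (len(lo)=2, len(hi)=2, max(lo)=30)
Step 5: insert 45 -> lo=[10, 30, 38] hi=[42, 45] -> (len(lo)=3, len(hi)=2, max(lo)=38)
Step 6: insert 37 -> lo=[10, 30, 37] hi=[38, 42, 45] -> (len(lo)=3, len(hi)=3, max(lo)=37)
Step 7: insert 10 -> lo=[10, 10, 30, 37] hi=[38, 42, 45] -> (len(lo)=4, len(hi)=3, max(lo)=37)

Answer: (1,0,42) (1,1,38) (2,1,38) (2,2,30) (3,2,38) (3,3,37) (4,3,37)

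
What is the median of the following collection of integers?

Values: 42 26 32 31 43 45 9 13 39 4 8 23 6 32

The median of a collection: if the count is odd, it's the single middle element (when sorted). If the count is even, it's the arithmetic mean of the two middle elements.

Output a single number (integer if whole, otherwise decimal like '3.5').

Step 1: insert 42 -> lo=[42] (size 1, max 42) hi=[] (size 0) -> median=42
Step 2: insert 26 -> lo=[26] (size 1, max 26) hi=[42] (size 1, min 42) -> median=34
Step 3: insert 32 -> lo=[26, 32] (size 2, max 32) hi=[42] (size 1, min 42) -> median=32
Step 4: insert 31 -> lo=[26, 31] (size 2, max 31) hi=[32, 42] (size 2, min 32) -> median=31.5
Step 5: insert 43 -> lo=[26, 31, 32] (size 3, max 32) hi=[42, 43] (size 2, min 42) -> median=32
Step 6: insert 45 -> lo=[26, 31, 32] (size 3, max 32) hi=[42, 43, 45] (size 3, min 42) -> median=37
Step 7: insert 9 -> lo=[9, 26, 31, 32] (size 4, max 32) hi=[42, 43, 45] (size 3, min 42) -> median=32
Step 8: insert 13 -> lo=[9, 13, 26, 31] (size 4, max 31) hi=[32, 42, 43, 45] (size 4, min 32) -> median=31.5
Step 9: insert 39 -> lo=[9, 13, 26, 31, 32] (size 5, max 32) hi=[39, 42, 43, 45] (size 4, min 39) -> median=32
Step 10: insert 4 -> lo=[4, 9, 13, 26, 31] (size 5, max 31) hi=[32, 39, 42, 43, 45] (size 5, min 32) -> median=31.5
Step 11: insert 8 -> lo=[4, 8, 9, 13, 26, 31] (size 6, max 31) hi=[32, 39, 42, 43, 45] (size 5, min 32) -> median=31
Step 12: insert 23 -> lo=[4, 8, 9, 13, 23, 26] (size 6, max 26) hi=[31, 32, 39, 42, 43, 45] (size 6, min 31) -> median=28.5
Step 13: insert 6 -> lo=[4, 6, 8, 9, 13, 23, 26] (size 7, max 26) hi=[31, 32, 39, 42, 43, 45] (size 6, min 31) -> median=26
Step 14: insert 32 -> lo=[4, 6, 8, 9, 13, 23, 26] (size 7, max 26) hi=[31, 32, 32, 39, 42, 43, 45] (size 7, min 31) -> median=28.5

Answer: 28.5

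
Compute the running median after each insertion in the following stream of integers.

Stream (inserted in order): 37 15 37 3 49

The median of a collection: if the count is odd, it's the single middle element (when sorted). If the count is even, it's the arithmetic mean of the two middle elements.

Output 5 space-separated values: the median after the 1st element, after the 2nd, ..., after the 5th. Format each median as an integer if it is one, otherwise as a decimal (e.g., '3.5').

Answer: 37 26 37 26 37

Derivation:
Step 1: insert 37 -> lo=[37] (size 1, max 37) hi=[] (size 0) -> median=37
Step 2: insert 15 -> lo=[15] (size 1, max 15) hi=[37] (size 1, min 37) -> median=26
Step 3: insert 37 -> lo=[15, 37] (size 2, max 37) hi=[37] (size 1, min 37) -> median=37
Step 4: insert 3 -> lo=[3, 15] (size 2, max 15) hi=[37, 37] (size 2, min 37) -> median=26
Step 5: insert 49 -> lo=[3, 15, 37] (size 3, max 37) hi=[37, 49] (size 2, min 37) -> median=37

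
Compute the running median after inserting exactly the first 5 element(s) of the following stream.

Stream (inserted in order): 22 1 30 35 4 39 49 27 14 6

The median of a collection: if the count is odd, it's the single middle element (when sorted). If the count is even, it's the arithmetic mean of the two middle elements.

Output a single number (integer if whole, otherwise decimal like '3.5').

Step 1: insert 22 -> lo=[22] (size 1, max 22) hi=[] (size 0) -> median=22
Step 2: insert 1 -> lo=[1] (size 1, max 1) hi=[22] (size 1, min 22) -> median=11.5
Step 3: insert 30 -> lo=[1, 22] (size 2, max 22) hi=[30] (size 1, min 30) -> median=22
Step 4: insert 35 -> lo=[1, 22] (size 2, max 22) hi=[30, 35] (size 2, min 30) -> median=26
Step 5: insert 4 -> lo=[1, 4, 22] (size 3, max 22) hi=[30, 35] (size 2, min 30) -> median=22

Answer: 22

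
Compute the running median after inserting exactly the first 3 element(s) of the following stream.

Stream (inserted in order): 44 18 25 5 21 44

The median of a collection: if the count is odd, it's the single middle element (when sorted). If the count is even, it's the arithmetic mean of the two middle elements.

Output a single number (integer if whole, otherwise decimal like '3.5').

Answer: 25

Derivation:
Step 1: insert 44 -> lo=[44] (size 1, max 44) hi=[] (size 0) -> median=44
Step 2: insert 18 -> lo=[18] (size 1, max 18) hi=[44] (size 1, min 44) -> median=31
Step 3: insert 25 -> lo=[18, 25] (size 2, max 25) hi=[44] (size 1, min 44) -> median=25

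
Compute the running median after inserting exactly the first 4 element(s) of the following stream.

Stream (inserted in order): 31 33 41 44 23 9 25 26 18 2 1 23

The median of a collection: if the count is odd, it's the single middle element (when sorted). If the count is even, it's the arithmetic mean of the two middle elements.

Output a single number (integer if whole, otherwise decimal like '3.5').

Step 1: insert 31 -> lo=[31] (size 1, max 31) hi=[] (size 0) -> median=31
Step 2: insert 33 -> lo=[31] (size 1, max 31) hi=[33] (size 1, min 33) -> median=32
Step 3: insert 41 -> lo=[31, 33] (size 2, max 33) hi=[41] (size 1, min 41) -> median=33
Step 4: insert 44 -> lo=[31, 33] (size 2, max 33) hi=[41, 44] (size 2, min 41) -> median=37

Answer: 37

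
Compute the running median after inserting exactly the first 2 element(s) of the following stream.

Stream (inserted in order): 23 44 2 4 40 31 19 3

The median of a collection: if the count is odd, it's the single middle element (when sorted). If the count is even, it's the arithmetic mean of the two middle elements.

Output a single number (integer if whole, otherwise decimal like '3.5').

Answer: 33.5

Derivation:
Step 1: insert 23 -> lo=[23] (size 1, max 23) hi=[] (size 0) -> median=23
Step 2: insert 44 -> lo=[23] (size 1, max 23) hi=[44] (size 1, min 44) -> median=33.5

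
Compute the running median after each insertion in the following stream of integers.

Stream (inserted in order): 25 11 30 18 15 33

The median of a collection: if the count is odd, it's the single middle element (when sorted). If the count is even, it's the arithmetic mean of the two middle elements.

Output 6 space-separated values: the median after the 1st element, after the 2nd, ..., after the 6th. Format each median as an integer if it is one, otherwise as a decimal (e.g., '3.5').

Step 1: insert 25 -> lo=[25] (size 1, max 25) hi=[] (size 0) -> median=25
Step 2: insert 11 -> lo=[11] (size 1, max 11) hi=[25] (size 1, min 25) -> median=18
Step 3: insert 30 -> lo=[11, 25] (size 2, max 25) hi=[30] (size 1, min 30) -> median=25
Step 4: insert 18 -> lo=[11, 18] (size 2, max 18) hi=[25, 30] (size 2, min 25) -> median=21.5
Step 5: insert 15 -> lo=[11, 15, 18] (size 3, max 18) hi=[25, 30] (size 2, min 25) -> median=18
Step 6: insert 33 -> lo=[11, 15, 18] (size 3, max 18) hi=[25, 30, 33] (size 3, min 25) -> median=21.5

Answer: 25 18 25 21.5 18 21.5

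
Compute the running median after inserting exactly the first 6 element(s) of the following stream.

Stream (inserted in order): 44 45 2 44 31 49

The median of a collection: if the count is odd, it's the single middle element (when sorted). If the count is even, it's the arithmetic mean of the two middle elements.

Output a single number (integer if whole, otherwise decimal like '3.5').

Answer: 44

Derivation:
Step 1: insert 44 -> lo=[44] (size 1, max 44) hi=[] (size 0) -> median=44
Step 2: insert 45 -> lo=[44] (size 1, max 44) hi=[45] (size 1, min 45) -> median=44.5
Step 3: insert 2 -> lo=[2, 44] (size 2, max 44) hi=[45] (size 1, min 45) -> median=44
Step 4: insert 44 -> lo=[2, 44] (size 2, max 44) hi=[44, 45] (size 2, min 44) -> median=44
Step 5: insert 31 -> lo=[2, 31, 44] (size 3, max 44) hi=[44, 45] (size 2, min 44) -> median=44
Step 6: insert 49 -> lo=[2, 31, 44] (size 3, max 44) hi=[44, 45, 49] (size 3, min 44) -> median=44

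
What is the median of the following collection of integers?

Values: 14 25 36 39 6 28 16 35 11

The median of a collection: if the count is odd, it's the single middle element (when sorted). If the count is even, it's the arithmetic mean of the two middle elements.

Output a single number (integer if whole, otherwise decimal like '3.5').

Answer: 25

Derivation:
Step 1: insert 14 -> lo=[14] (size 1, max 14) hi=[] (size 0) -> median=14
Step 2: insert 25 -> lo=[14] (size 1, max 14) hi=[25] (size 1, min 25) -> median=19.5
Step 3: insert 36 -> lo=[14, 25] (size 2, max 25) hi=[36] (size 1, min 36) -> median=25
Step 4: insert 39 -> lo=[14, 25] (size 2, max 25) hi=[36, 39] (size 2, min 36) -> median=30.5
Step 5: insert 6 -> lo=[6, 14, 25] (size 3, max 25) hi=[36, 39] (size 2, min 36) -> median=25
Step 6: insert 28 -> lo=[6, 14, 25] (size 3, max 25) hi=[28, 36, 39] (size 3, min 28) -> median=26.5
Step 7: insert 16 -> lo=[6, 14, 16, 25] (size 4, max 25) hi=[28, 36, 39] (size 3, min 28) -> median=25
Step 8: insert 35 -> lo=[6, 14, 16, 25] (size 4, max 25) hi=[28, 35, 36, 39] (size 4, min 28) -> median=26.5
Step 9: insert 11 -> lo=[6, 11, 14, 16, 25] (size 5, max 25) hi=[28, 35, 36, 39] (size 4, min 28) -> median=25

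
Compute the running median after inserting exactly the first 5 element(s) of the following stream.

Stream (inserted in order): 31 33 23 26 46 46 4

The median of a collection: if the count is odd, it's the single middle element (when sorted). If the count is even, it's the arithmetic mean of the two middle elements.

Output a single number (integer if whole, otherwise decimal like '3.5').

Answer: 31

Derivation:
Step 1: insert 31 -> lo=[31] (size 1, max 31) hi=[] (size 0) -> median=31
Step 2: insert 33 -> lo=[31] (size 1, max 31) hi=[33] (size 1, min 33) -> median=32
Step 3: insert 23 -> lo=[23, 31] (size 2, max 31) hi=[33] (size 1, min 33) -> median=31
Step 4: insert 26 -> lo=[23, 26] (size 2, max 26) hi=[31, 33] (size 2, min 31) -> median=28.5
Step 5: insert 46 -> lo=[23, 26, 31] (size 3, max 31) hi=[33, 46] (size 2, min 33) -> median=31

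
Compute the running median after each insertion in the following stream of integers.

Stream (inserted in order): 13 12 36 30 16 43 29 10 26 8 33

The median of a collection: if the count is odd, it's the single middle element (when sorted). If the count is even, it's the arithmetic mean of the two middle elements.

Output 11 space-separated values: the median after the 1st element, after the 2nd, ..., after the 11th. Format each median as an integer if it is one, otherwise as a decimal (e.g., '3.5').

Answer: 13 12.5 13 21.5 16 23 29 22.5 26 21 26

Derivation:
Step 1: insert 13 -> lo=[13] (size 1, max 13) hi=[] (size 0) -> median=13
Step 2: insert 12 -> lo=[12] (size 1, max 12) hi=[13] (size 1, min 13) -> median=12.5
Step 3: insert 36 -> lo=[12, 13] (size 2, max 13) hi=[36] (size 1, min 36) -> median=13
Step 4: insert 30 -> lo=[12, 13] (size 2, max 13) hi=[30, 36] (size 2, min 30) -> median=21.5
Step 5: insert 16 -> lo=[12, 13, 16] (size 3, max 16) hi=[30, 36] (size 2, min 30) -> median=16
Step 6: insert 43 -> lo=[12, 13, 16] (size 3, max 16) hi=[30, 36, 43] (size 3, min 30) -> median=23
Step 7: insert 29 -> lo=[12, 13, 16, 29] (size 4, max 29) hi=[30, 36, 43] (size 3, min 30) -> median=29
Step 8: insert 10 -> lo=[10, 12, 13, 16] (size 4, max 16) hi=[29, 30, 36, 43] (size 4, min 29) -> median=22.5
Step 9: insert 26 -> lo=[10, 12, 13, 16, 26] (size 5, max 26) hi=[29, 30, 36, 43] (size 4, min 29) -> median=26
Step 10: insert 8 -> lo=[8, 10, 12, 13, 16] (size 5, max 16) hi=[26, 29, 30, 36, 43] (size 5, min 26) -> median=21
Step 11: insert 33 -> lo=[8, 10, 12, 13, 16, 26] (size 6, max 26) hi=[29, 30, 33, 36, 43] (size 5, min 29) -> median=26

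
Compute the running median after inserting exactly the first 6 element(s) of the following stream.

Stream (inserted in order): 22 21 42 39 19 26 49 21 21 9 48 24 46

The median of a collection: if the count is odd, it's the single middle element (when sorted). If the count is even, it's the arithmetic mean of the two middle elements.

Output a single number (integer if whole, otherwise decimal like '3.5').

Step 1: insert 22 -> lo=[22] (size 1, max 22) hi=[] (size 0) -> median=22
Step 2: insert 21 -> lo=[21] (size 1, max 21) hi=[22] (size 1, min 22) -> median=21.5
Step 3: insert 42 -> lo=[21, 22] (size 2, max 22) hi=[42] (size 1, min 42) -> median=22
Step 4: insert 39 -> lo=[21, 22] (size 2, max 22) hi=[39, 42] (size 2, min 39) -> median=30.5
Step 5: insert 19 -> lo=[19, 21, 22] (size 3, max 22) hi=[39, 42] (size 2, min 39) -> median=22
Step 6: insert 26 -> lo=[19, 21, 22] (size 3, max 22) hi=[26, 39, 42] (size 3, min 26) -> median=24

Answer: 24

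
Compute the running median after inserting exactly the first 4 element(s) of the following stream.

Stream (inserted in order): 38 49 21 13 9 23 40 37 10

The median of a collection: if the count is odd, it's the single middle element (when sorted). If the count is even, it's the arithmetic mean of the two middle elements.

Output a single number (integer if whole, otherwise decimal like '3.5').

Step 1: insert 38 -> lo=[38] (size 1, max 38) hi=[] (size 0) -> median=38
Step 2: insert 49 -> lo=[38] (size 1, max 38) hi=[49] (size 1, min 49) -> median=43.5
Step 3: insert 21 -> lo=[21, 38] (size 2, max 38) hi=[49] (size 1, min 49) -> median=38
Step 4: insert 13 -> lo=[13, 21] (size 2, max 21) hi=[38, 49] (size 2, min 38) -> median=29.5

Answer: 29.5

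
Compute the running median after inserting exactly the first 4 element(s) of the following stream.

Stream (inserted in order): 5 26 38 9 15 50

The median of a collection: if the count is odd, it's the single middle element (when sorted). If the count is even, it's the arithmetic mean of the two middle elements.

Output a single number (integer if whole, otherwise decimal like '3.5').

Answer: 17.5

Derivation:
Step 1: insert 5 -> lo=[5] (size 1, max 5) hi=[] (size 0) -> median=5
Step 2: insert 26 -> lo=[5] (size 1, max 5) hi=[26] (size 1, min 26) -> median=15.5
Step 3: insert 38 -> lo=[5, 26] (size 2, max 26) hi=[38] (size 1, min 38) -> median=26
Step 4: insert 9 -> lo=[5, 9] (size 2, max 9) hi=[26, 38] (size 2, min 26) -> median=17.5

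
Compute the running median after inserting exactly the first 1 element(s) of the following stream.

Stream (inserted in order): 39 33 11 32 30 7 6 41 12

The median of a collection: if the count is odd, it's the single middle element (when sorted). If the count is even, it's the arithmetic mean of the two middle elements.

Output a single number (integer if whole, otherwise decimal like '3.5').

Step 1: insert 39 -> lo=[39] (size 1, max 39) hi=[] (size 0) -> median=39

Answer: 39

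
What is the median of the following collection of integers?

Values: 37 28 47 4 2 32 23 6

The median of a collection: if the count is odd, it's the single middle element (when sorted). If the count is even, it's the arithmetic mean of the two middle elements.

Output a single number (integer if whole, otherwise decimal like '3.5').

Step 1: insert 37 -> lo=[37] (size 1, max 37) hi=[] (size 0) -> median=37
Step 2: insert 28 -> lo=[28] (size 1, max 28) hi=[37] (size 1, min 37) -> median=32.5
Step 3: insert 47 -> lo=[28, 37] (size 2, max 37) hi=[47] (size 1, min 47) -> median=37
Step 4: insert 4 -> lo=[4, 28] (size 2, max 28) hi=[37, 47] (size 2, min 37) -> median=32.5
Step 5: insert 2 -> lo=[2, 4, 28] (size 3, max 28) hi=[37, 47] (size 2, min 37) -> median=28
Step 6: insert 32 -> lo=[2, 4, 28] (size 3, max 28) hi=[32, 37, 47] (size 3, min 32) -> median=30
Step 7: insert 23 -> lo=[2, 4, 23, 28] (size 4, max 28) hi=[32, 37, 47] (size 3, min 32) -> median=28
Step 8: insert 6 -> lo=[2, 4, 6, 23] (size 4, max 23) hi=[28, 32, 37, 47] (size 4, min 28) -> median=25.5

Answer: 25.5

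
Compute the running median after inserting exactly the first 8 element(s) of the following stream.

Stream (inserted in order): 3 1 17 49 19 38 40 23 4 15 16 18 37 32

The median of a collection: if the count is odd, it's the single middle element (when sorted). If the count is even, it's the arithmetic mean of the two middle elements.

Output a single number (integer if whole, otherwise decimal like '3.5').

Step 1: insert 3 -> lo=[3] (size 1, max 3) hi=[] (size 0) -> median=3
Step 2: insert 1 -> lo=[1] (size 1, max 1) hi=[3] (size 1, min 3) -> median=2
Step 3: insert 17 -> lo=[1, 3] (size 2, max 3) hi=[17] (size 1, min 17) -> median=3
Step 4: insert 49 -> lo=[1, 3] (size 2, max 3) hi=[17, 49] (size 2, min 17) -> median=10
Step 5: insert 19 -> lo=[1, 3, 17] (size 3, max 17) hi=[19, 49] (size 2, min 19) -> median=17
Step 6: insert 38 -> lo=[1, 3, 17] (size 3, max 17) hi=[19, 38, 49] (size 3, min 19) -> median=18
Step 7: insert 40 -> lo=[1, 3, 17, 19] (size 4, max 19) hi=[38, 40, 49] (size 3, min 38) -> median=19
Step 8: insert 23 -> lo=[1, 3, 17, 19] (size 4, max 19) hi=[23, 38, 40, 49] (size 4, min 23) -> median=21

Answer: 21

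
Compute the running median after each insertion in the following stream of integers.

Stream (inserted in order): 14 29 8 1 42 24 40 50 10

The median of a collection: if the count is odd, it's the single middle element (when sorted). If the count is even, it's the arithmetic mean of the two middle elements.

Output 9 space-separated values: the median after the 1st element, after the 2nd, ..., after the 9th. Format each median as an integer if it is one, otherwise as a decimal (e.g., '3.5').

Step 1: insert 14 -> lo=[14] (size 1, max 14) hi=[] (size 0) -> median=14
Step 2: insert 29 -> lo=[14] (size 1, max 14) hi=[29] (size 1, min 29) -> median=21.5
Step 3: insert 8 -> lo=[8, 14] (size 2, max 14) hi=[29] (size 1, min 29) -> median=14
Step 4: insert 1 -> lo=[1, 8] (size 2, max 8) hi=[14, 29] (size 2, min 14) -> median=11
Step 5: insert 42 -> lo=[1, 8, 14] (size 3, max 14) hi=[29, 42] (size 2, min 29) -> median=14
Step 6: insert 24 -> lo=[1, 8, 14] (size 3, max 14) hi=[24, 29, 42] (size 3, min 24) -> median=19
Step 7: insert 40 -> lo=[1, 8, 14, 24] (size 4, max 24) hi=[29, 40, 42] (size 3, min 29) -> median=24
Step 8: insert 50 -> lo=[1, 8, 14, 24] (size 4, max 24) hi=[29, 40, 42, 50] (size 4, min 29) -> median=26.5
Step 9: insert 10 -> lo=[1, 8, 10, 14, 24] (size 5, max 24) hi=[29, 40, 42, 50] (size 4, min 29) -> median=24

Answer: 14 21.5 14 11 14 19 24 26.5 24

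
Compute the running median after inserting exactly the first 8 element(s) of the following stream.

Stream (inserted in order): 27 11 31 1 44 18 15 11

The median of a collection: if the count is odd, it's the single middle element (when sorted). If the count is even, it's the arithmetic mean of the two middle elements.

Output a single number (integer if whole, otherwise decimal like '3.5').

Answer: 16.5

Derivation:
Step 1: insert 27 -> lo=[27] (size 1, max 27) hi=[] (size 0) -> median=27
Step 2: insert 11 -> lo=[11] (size 1, max 11) hi=[27] (size 1, min 27) -> median=19
Step 3: insert 31 -> lo=[11, 27] (size 2, max 27) hi=[31] (size 1, min 31) -> median=27
Step 4: insert 1 -> lo=[1, 11] (size 2, max 11) hi=[27, 31] (size 2, min 27) -> median=19
Step 5: insert 44 -> lo=[1, 11, 27] (size 3, max 27) hi=[31, 44] (size 2, min 31) -> median=27
Step 6: insert 18 -> lo=[1, 11, 18] (size 3, max 18) hi=[27, 31, 44] (size 3, min 27) -> median=22.5
Step 7: insert 15 -> lo=[1, 11, 15, 18] (size 4, max 18) hi=[27, 31, 44] (size 3, min 27) -> median=18
Step 8: insert 11 -> lo=[1, 11, 11, 15] (size 4, max 15) hi=[18, 27, 31, 44] (size 4, min 18) -> median=16.5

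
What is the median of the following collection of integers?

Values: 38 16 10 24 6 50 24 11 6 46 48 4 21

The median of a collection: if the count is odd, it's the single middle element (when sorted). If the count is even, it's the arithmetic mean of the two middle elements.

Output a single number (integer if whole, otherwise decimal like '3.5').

Answer: 21

Derivation:
Step 1: insert 38 -> lo=[38] (size 1, max 38) hi=[] (size 0) -> median=38
Step 2: insert 16 -> lo=[16] (size 1, max 16) hi=[38] (size 1, min 38) -> median=27
Step 3: insert 10 -> lo=[10, 16] (size 2, max 16) hi=[38] (size 1, min 38) -> median=16
Step 4: insert 24 -> lo=[10, 16] (size 2, max 16) hi=[24, 38] (size 2, min 24) -> median=20
Step 5: insert 6 -> lo=[6, 10, 16] (size 3, max 16) hi=[24, 38] (size 2, min 24) -> median=16
Step 6: insert 50 -> lo=[6, 10, 16] (size 3, max 16) hi=[24, 38, 50] (size 3, min 24) -> median=20
Step 7: insert 24 -> lo=[6, 10, 16, 24] (size 4, max 24) hi=[24, 38, 50] (size 3, min 24) -> median=24
Step 8: insert 11 -> lo=[6, 10, 11, 16] (size 4, max 16) hi=[24, 24, 38, 50] (size 4, min 24) -> median=20
Step 9: insert 6 -> lo=[6, 6, 10, 11, 16] (size 5, max 16) hi=[24, 24, 38, 50] (size 4, min 24) -> median=16
Step 10: insert 46 -> lo=[6, 6, 10, 11, 16] (size 5, max 16) hi=[24, 24, 38, 46, 50] (size 5, min 24) -> median=20
Step 11: insert 48 -> lo=[6, 6, 10, 11, 16, 24] (size 6, max 24) hi=[24, 38, 46, 48, 50] (size 5, min 24) -> median=24
Step 12: insert 4 -> lo=[4, 6, 6, 10, 11, 16] (size 6, max 16) hi=[24, 24, 38, 46, 48, 50] (size 6, min 24) -> median=20
Step 13: insert 21 -> lo=[4, 6, 6, 10, 11, 16, 21] (size 7, max 21) hi=[24, 24, 38, 46, 48, 50] (size 6, min 24) -> median=21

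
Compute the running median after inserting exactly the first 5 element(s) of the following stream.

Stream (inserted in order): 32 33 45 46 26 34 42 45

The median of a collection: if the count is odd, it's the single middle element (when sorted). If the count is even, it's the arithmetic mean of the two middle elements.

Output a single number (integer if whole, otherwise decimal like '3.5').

Step 1: insert 32 -> lo=[32] (size 1, max 32) hi=[] (size 0) -> median=32
Step 2: insert 33 -> lo=[32] (size 1, max 32) hi=[33] (size 1, min 33) -> median=32.5
Step 3: insert 45 -> lo=[32, 33] (size 2, max 33) hi=[45] (size 1, min 45) -> median=33
Step 4: insert 46 -> lo=[32, 33] (size 2, max 33) hi=[45, 46] (size 2, min 45) -> median=39
Step 5: insert 26 -> lo=[26, 32, 33] (size 3, max 33) hi=[45, 46] (size 2, min 45) -> median=33

Answer: 33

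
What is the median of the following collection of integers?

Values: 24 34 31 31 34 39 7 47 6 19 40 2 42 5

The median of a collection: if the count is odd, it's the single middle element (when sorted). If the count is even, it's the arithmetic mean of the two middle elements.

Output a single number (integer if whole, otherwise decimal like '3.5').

Step 1: insert 24 -> lo=[24] (size 1, max 24) hi=[] (size 0) -> median=24
Step 2: insert 34 -> lo=[24] (size 1, max 24) hi=[34] (size 1, min 34) -> median=29
Step 3: insert 31 -> lo=[24, 31] (size 2, max 31) hi=[34] (size 1, min 34) -> median=31
Step 4: insert 31 -> lo=[24, 31] (size 2, max 31) hi=[31, 34] (size 2, min 31) -> median=31
Step 5: insert 34 -> lo=[24, 31, 31] (size 3, max 31) hi=[34, 34] (size 2, min 34) -> median=31
Step 6: insert 39 -> lo=[24, 31, 31] (size 3, max 31) hi=[34, 34, 39] (size 3, min 34) -> median=32.5
Step 7: insert 7 -> lo=[7, 24, 31, 31] (size 4, max 31) hi=[34, 34, 39] (size 3, min 34) -> median=31
Step 8: insert 47 -> lo=[7, 24, 31, 31] (size 4, max 31) hi=[34, 34, 39, 47] (size 4, min 34) -> median=32.5
Step 9: insert 6 -> lo=[6, 7, 24, 31, 31] (size 5, max 31) hi=[34, 34, 39, 47] (size 4, min 34) -> median=31
Step 10: insert 19 -> lo=[6, 7, 19, 24, 31] (size 5, max 31) hi=[31, 34, 34, 39, 47] (size 5, min 31) -> median=31
Step 11: insert 40 -> lo=[6, 7, 19, 24, 31, 31] (size 6, max 31) hi=[34, 34, 39, 40, 47] (size 5, min 34) -> median=31
Step 12: insert 2 -> lo=[2, 6, 7, 19, 24, 31] (size 6, max 31) hi=[31, 34, 34, 39, 40, 47] (size 6, min 31) -> median=31
Step 13: insert 42 -> lo=[2, 6, 7, 19, 24, 31, 31] (size 7, max 31) hi=[34, 34, 39, 40, 42, 47] (size 6, min 34) -> median=31
Step 14: insert 5 -> lo=[2, 5, 6, 7, 19, 24, 31] (size 7, max 31) hi=[31, 34, 34, 39, 40, 42, 47] (size 7, min 31) -> median=31

Answer: 31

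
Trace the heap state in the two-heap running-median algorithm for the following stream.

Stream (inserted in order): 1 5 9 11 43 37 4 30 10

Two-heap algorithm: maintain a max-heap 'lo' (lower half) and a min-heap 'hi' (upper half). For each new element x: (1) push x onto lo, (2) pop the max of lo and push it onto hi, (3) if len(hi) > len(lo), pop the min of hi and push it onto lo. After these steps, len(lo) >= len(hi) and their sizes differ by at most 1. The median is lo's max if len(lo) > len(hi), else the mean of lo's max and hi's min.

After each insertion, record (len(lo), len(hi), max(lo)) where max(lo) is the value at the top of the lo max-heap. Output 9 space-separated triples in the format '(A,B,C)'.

Answer: (1,0,1) (1,1,1) (2,1,5) (2,2,5) (3,2,9) (3,3,9) (4,3,9) (4,4,9) (5,4,10)

Derivation:
Step 1: insert 1 -> lo=[1] hi=[] -> (len(lo)=1, len(hi)=0, max(lo)=1)
Step 2: insert 5 -> lo=[1] hi=[5] -> (len(lo)=1, len(hi)=1, max(lo)=1)
Step 3: insert 9 -> lo=[1, 5] hi=[9] -> (len(lo)=2, len(hi)=1, max(lo)=5)
Step 4: insert 11 -> lo=[1, 5] hi=[9, 11] -> (len(lo)=2, len(hi)=2, max(lo)=5)
Step 5: insert 43 -> lo=[1, 5, 9] hi=[11, 43] -> (len(lo)=3, len(hi)=2, max(lo)=9)
Step 6: insert 37 -> lo=[1, 5, 9] hi=[11, 37, 43] -> (len(lo)=3, len(hi)=3, max(lo)=9)
Step 7: insert 4 -> lo=[1, 4, 5, 9] hi=[11, 37, 43] -> (len(lo)=4, len(hi)=3, max(lo)=9)
Step 8: insert 30 -> lo=[1, 4, 5, 9] hi=[11, 30, 37, 43] -> (len(lo)=4, len(hi)=4, max(lo)=9)
Step 9: insert 10 -> lo=[1, 4, 5, 9, 10] hi=[11, 30, 37, 43] -> (len(lo)=5, len(hi)=4, max(lo)=10)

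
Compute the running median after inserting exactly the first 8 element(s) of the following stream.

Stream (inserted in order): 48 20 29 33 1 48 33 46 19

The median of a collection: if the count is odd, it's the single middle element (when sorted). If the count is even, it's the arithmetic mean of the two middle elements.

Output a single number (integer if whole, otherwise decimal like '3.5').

Answer: 33

Derivation:
Step 1: insert 48 -> lo=[48] (size 1, max 48) hi=[] (size 0) -> median=48
Step 2: insert 20 -> lo=[20] (size 1, max 20) hi=[48] (size 1, min 48) -> median=34
Step 3: insert 29 -> lo=[20, 29] (size 2, max 29) hi=[48] (size 1, min 48) -> median=29
Step 4: insert 33 -> lo=[20, 29] (size 2, max 29) hi=[33, 48] (size 2, min 33) -> median=31
Step 5: insert 1 -> lo=[1, 20, 29] (size 3, max 29) hi=[33, 48] (size 2, min 33) -> median=29
Step 6: insert 48 -> lo=[1, 20, 29] (size 3, max 29) hi=[33, 48, 48] (size 3, min 33) -> median=31
Step 7: insert 33 -> lo=[1, 20, 29, 33] (size 4, max 33) hi=[33, 48, 48] (size 3, min 33) -> median=33
Step 8: insert 46 -> lo=[1, 20, 29, 33] (size 4, max 33) hi=[33, 46, 48, 48] (size 4, min 33) -> median=33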